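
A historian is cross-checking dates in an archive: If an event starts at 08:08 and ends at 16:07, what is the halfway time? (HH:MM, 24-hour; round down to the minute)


Start time: 08:08 = 488 minutes from midnight
End time: 16:07 = 967 minutes from midnight
Sum: 488 + 967 = 1455
Midpoint: 1455 / 2 = 727 minutes
Convert: 727 / 60 = 12 hours, 7 minutes
Result: 12:07

12:07


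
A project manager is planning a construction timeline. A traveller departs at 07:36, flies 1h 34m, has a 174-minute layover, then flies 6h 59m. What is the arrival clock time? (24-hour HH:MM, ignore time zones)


Depart: 07:36
Leg 1: +94 min -> 09:10
Layover: +174 min -> 12:04
Leg 2: +419 min -> 19:03
Total travel: 687 minutes = 11h 27m
Arrival: 19:03

19:03


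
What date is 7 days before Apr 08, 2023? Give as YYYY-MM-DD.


Start: 2023-04-08
Subtracting 7 days
Days already passed in April: 8
Result: 2023-04-01

2023-04-01


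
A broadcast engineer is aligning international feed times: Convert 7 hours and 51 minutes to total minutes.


Hours: 7
Extra minutes: 51
Minutes per hour: 60
Hours to minutes: 7 x 60 = 420
Total: 420 + 51 = 471

471


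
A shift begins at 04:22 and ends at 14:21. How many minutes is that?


Start time: 04:22 = 262 minutes from midnight
End time: 14:21 = 861 minutes from midnight
Difference: 861 - 262 = 599 minutes
That is 9 hours and 59 minutes

599


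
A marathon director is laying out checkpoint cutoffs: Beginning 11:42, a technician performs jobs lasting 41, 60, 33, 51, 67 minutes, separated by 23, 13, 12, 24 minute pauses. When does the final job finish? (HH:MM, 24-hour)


Start: 11:42 = 702 min from midnight
  after task 1 (41 min): 12:23
  after break (23 min): 12:46
  after task 2 (60 min): 13:46
  after break (13 min): 13:59
  after task 3 (33 min): 14:32
  after break (12 min): 14:44
  after task 4 (51 min): 15:35
  after break (24 min): 15:59
  after task 5 (67 min): 17:06
Total elapsed: 324 minutes
End time: 17:06

17:06


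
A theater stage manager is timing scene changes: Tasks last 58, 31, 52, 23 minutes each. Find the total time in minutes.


Durations: 58, 31, 52, 23
Running sum: 58
+ 31 = 89
+ 52 = 141
+ 23 = 164
Total duration: 164 minutes
That is 2 hours and 44 minutes

164


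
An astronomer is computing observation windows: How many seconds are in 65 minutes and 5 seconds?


Minutes: 65
Seconds: 5
Convert minutes to seconds: 65 x 60 = 3900
Add remaining seconds: 3900 + 5 = 3905

3905


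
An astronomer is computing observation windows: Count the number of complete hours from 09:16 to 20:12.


Start: 09:16
End: 20:12
Hour difference: 20 - 9 = 11 hours
Minute difference: 12 - 16 = -4 minutes
Total minutes: 656
Complete hours: 656 / 60 = 10 (remainder 56)

10


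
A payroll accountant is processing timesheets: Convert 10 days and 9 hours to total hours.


Days: 10
Extra hours: 9
Hours per day: 24
Days to hours: 10 x 24 = 240
Total: 240 + 9 = 249

249


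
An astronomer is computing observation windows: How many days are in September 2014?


Month: September
Year: 2014
September is a 30-day month
Total: 30 days

30


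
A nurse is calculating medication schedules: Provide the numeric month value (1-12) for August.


Calendar month order:
7. July
8. August <--
9. September
August is month number 8

8


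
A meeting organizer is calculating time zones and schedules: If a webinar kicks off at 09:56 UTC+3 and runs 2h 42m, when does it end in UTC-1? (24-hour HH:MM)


Start: 09:56 in UTC+3
Step 1 - add duration:
  minutes: 56 + 42 = 98 (carry 1h)
  hours: 9 + 2 + 1 = 12
  end in UTC+3: 12:38
Step 2 - convert UTC+3 -> UTC-1:
  offset difference: -1 - (3) = -4 hours
  12 + (-4) = 8 -> mod 24 = 8
Result: 08:38 in UTC-1

08:38


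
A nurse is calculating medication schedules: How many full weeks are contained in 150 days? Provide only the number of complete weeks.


Total days: 150
Days per week: 7
Division: 150 / 7 = 21 remainder 3
Complete weeks: 21
Remaining days: 3

21


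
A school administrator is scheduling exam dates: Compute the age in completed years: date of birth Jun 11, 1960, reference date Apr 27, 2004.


Birth: 1960-06-11
Reference: 2004-04-27
Year difference: 2004 - 1960 = 44
Has birthday (06-11) occurred by 04-27? No
Birthday not yet reached this year -> subtract 1
Age in full years: 43

43


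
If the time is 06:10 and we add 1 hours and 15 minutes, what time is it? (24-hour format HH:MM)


Start time: 06:10
Adding: 1 hours 15 minutes
Minutes: 10 + 15 = 25
Hours: 6 + 1 + 0 = 7
Result: 07:25

07:25


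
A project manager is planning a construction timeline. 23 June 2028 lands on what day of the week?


Date: 2028-06-23
January 1, 2028 is a Saturday
Day of year: 175
Offset from Jan 1: 174 days
174 mod 7 = 6
Result: Friday

Friday


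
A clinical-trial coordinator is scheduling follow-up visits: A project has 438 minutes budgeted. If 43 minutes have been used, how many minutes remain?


Total budget: 438 minutes
Time used: 43 minutes
Remaining: 438 - 43 = 395 minutes
Percent used: 9.8%
Percent remaining: 90.2%

395


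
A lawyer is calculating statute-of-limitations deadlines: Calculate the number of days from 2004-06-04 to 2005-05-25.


Start date: 2004-06-04
End date: 2005-05-25
Jun 2004: +27 days
Jul 2004: +31 days
Aug 2004: +31 days
... (9 more months)
Total: 355 days

355


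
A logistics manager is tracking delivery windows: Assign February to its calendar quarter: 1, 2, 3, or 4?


Month: February (month 2)
Q1: January-March (months 1-3)
Q2: April-June (months 4-6)
Q3: July-September (months 7-9)
Q4: October-December (months 10-12)
Month 2 falls in Q1

1


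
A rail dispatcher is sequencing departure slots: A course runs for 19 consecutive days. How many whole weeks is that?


Total days: 19
Days per week: 7
Division: 19 / 7 = 2 remainder 5
Complete weeks: 2
Remaining days: 5

2


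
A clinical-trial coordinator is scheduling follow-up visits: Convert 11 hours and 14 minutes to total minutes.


Hours: 11
Extra minutes: 14
Minutes per hour: 60
Hours to minutes: 11 x 60 = 660
Total: 660 + 14 = 674

674


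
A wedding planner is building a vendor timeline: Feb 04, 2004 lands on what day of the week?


Date: 2004-02-04
January 1, 2004 is a Thursday
Day of year: 35
Offset from Jan 1: 34 days
34 mod 7 = 6
Result: Wednesday

Wednesday


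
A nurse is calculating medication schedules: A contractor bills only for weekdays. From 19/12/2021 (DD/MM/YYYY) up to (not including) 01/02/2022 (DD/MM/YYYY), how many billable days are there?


Start: 2021-12-19 (Sunday)
End (exclusive): 2022-02-01 (Tuesday)
Total calendar days: 44
Full weeks: 44 // 7 = 6 -> 30 weekdays
Remaining 2 days starting on Sunday:
  Sun(-), Mon(w) -> 1 weekdays
Total business days: 30 + 1 = 31

31


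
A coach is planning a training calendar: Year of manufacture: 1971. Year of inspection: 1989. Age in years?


Birth year: 1971
Current year: 1989
Age = current year - birth year
Age = 1989 - 1971 = 18

18


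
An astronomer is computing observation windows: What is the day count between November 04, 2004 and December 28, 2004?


Start date: 2004-11-04
End date: 2004-12-28
Nov 2004: +27 days
Dec 2004: +27 days
Total: 54 days

54


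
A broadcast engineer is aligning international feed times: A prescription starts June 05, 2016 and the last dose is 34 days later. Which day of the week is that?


Start: 2016-06-05 (Sunday)
Step 1 - find target date: add 34 days
  2016-06-05 + 34 days = 2016-07-09
Step 2 - day of week:
  34 mod 7 = 6
  Sunday + 6 days -> Saturday
Result: Saturday (2016-07-09)

Saturday


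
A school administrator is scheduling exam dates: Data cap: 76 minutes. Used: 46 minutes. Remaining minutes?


Total budget: 76 minutes
Time used: 46 minutes
Remaining: 76 - 46 = 30 minutes
Percent used: 60.5%
Percent remaining: 39.5%

30


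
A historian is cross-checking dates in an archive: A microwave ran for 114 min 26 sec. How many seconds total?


Minutes: 114
Extra seconds: 26
Seconds per minute: 60
Minutes to seconds: 114 x 60 = 6840
Total: 6840 + 26 = 6866

6866


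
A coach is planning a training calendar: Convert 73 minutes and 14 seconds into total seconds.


Minutes: 73
Seconds: 14
Convert minutes to seconds: 73 x 60 = 4380
Add remaining seconds: 4380 + 14 = 4394

4394


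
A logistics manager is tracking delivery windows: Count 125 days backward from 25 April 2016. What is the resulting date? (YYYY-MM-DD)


Start: 2016-04-25
Subtracting 125 days
Days already passed in April: 25
After going back through April: 100 more days to subtract
March 2016: 31 days, 69 remaining
February 2016: 29 days, 40 remaining
January 2016: 31 days, 9 remaining
December 2015 has 31 days, need 9
Result: 2015-12-22

2015-12-22


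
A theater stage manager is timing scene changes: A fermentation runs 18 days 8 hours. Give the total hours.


Days: 18
Extra hours: 8
Hours per day: 24
Days to hours: 18 x 24 = 432
Total: 432 + 8 = 440

440


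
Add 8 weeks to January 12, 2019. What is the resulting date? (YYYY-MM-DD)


Start: 2019-01-12
Weeks to add: 8
Convert to days: 8 x 7 = 56 days
Add 56 days to 2019-01-12
Result: 2019-03-09

2019-03-09


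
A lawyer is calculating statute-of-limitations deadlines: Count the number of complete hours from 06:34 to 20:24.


Start: 06:34
End: 20:24
Hour difference: 20 - 6 = 14 hours
Minute difference: 24 - 34 = -10 minutes
Total minutes: 830
Complete hours: 830 / 60 = 13 (remainder 50)

13


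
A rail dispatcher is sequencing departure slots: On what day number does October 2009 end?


Month: October
Year: 2009
October is a 31-day month
Total: 31 days

31


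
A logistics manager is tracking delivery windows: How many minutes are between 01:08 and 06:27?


Start time: 01:08 = 68 minutes from midnight
End time: 06:27 = 387 minutes from midnight
Difference: 387 - 68 = 319 minutes
That is 5 hours and 19 minutes

319


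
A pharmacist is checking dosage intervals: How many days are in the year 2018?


Year: 2018
Check leap year rules:
Divisible by 4? No
2018 is not a leap year
Days: 365

365


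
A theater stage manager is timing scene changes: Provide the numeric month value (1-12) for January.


Calendar month order:
1. January <--
2. February
January is month number 1

1


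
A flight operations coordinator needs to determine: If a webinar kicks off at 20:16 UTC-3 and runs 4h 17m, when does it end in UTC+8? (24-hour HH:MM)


Start: 20:16 in UTC-3
Step 1 - add duration:
  minutes: 16 + 17 = 33
  hours: 20 + 4 + 0 = 24
  end in UTC-3: 00:33
Step 2 - convert UTC-3 -> UTC+8:
  offset difference: 8 - (-3) = 11 hours
  0 + (11) = 11 -> mod 24 = 11
Result: 11:33 in UTC+8

11:33


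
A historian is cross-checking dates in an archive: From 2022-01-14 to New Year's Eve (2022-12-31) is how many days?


Start: January 14, 2022
End: December 31, 2022
Days left in January: 17
February: 28
March: 31
April: 30
May: 31
... plus remaining months
Sum of remaining months: 334
Total: 17 + 334 = 351

351


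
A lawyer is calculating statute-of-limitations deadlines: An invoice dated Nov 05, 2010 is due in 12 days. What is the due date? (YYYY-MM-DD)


Start: 2010-11-05
Adding 12 days
Days remaining in November: 25
Result: 2010-11-17

2010-11-17


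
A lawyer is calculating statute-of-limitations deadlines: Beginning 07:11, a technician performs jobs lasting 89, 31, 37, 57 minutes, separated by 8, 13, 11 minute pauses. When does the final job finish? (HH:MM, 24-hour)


Start: 07:11 = 431 min from midnight
  after task 1 (89 min): 08:40
  after break (8 min): 08:48
  after task 2 (31 min): 09:19
  after break (13 min): 09:32
  after task 3 (37 min): 10:09
  after break (11 min): 10:20
  after task 4 (57 min): 11:17
Total elapsed: 246 minutes
End time: 11:17

11:17


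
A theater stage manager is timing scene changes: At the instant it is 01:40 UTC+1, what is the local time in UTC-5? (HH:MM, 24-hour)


Local time: 01:40 at UTC+1 (offset 1h)
Target zone: UTC-5 (offset -5h)
Difference: -5 - (1) = -6 hours
Calculation: 1 + (-6) = -5
Wraparound: (-5) mod 24 = 19
Result: 19:40

19:40


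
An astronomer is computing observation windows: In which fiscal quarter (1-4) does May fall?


Month: May (month 5)
Q1: January-March (months 1-3)
Q2: April-June (months 4-6)
Q3: July-September (months 7-9)
Q4: October-December (months 10-12)
Month 5 falls in Q2

2


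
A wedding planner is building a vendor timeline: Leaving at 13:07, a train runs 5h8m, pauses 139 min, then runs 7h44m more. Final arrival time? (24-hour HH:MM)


Depart: 13:07
Leg 1: +308 min -> 18:15
Layover: +139 min -> 20:34
Leg 2: +464 min -> 04:18
Total travel: 911 minutes = 15h 11m
Arrival: 04:18

04:18


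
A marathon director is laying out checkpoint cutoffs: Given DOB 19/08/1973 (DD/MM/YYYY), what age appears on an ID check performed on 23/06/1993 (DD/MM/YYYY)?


Birth: 1973-08-19
Reference: 1993-06-23
Year difference: 1993 - 1973 = 20
Has birthday (08-19) occurred by 06-23? No
Birthday not yet reached this year -> subtract 1
Age in full years: 19

19


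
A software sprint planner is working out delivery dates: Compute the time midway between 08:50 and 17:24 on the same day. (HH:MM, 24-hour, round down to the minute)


Start time: 08:50 = 530 minutes from midnight
End time: 17:24 = 1044 minutes from midnight
Sum: 530 + 1044 = 1574
Midpoint: 1574 / 2 = 787 minutes
Convert: 787 / 60 = 13 hours, 7 minutes
Result: 13:07

13:07


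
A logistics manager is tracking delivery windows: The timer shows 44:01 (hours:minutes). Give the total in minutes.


Hours: 44
Minutes: 1
Convert hours to minutes: 44 x 60 = 2640
Add remaining minutes: 2640 + 1 = 2641

2641


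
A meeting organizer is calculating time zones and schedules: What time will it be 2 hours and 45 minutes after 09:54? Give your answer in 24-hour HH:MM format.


Start time: 09:54
Adding: 2 hours 45 minutes
Minutes: 54 + 45 = 99
Minute overflow: 99 >= 60, so carry 1 hour, minutes = 39
Hours: 9 + 2 + 1 = 12
Result: 12:39

12:39


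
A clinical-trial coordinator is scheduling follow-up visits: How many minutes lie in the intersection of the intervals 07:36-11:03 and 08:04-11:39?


Interval A: [456, 663] minutes from midnight
Interval B: [484, 699] minutes from midnight
Overlap start = max(456, 484) = 484
Overlap end = min(663, 699) = 663
Overlap = 663 - 484 = 179 minutes

179


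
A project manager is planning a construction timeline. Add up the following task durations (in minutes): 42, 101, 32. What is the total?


Durations: 42, 101, 32
Running sum: 42
+ 101 = 143
+ 32 = 175
Total duration: 175 minutes
That is 2 hours and 55 minutes

175


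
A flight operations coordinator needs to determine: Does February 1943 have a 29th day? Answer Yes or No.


Year: 1943
Divisible by 4? 1943 / 4 = 485.75 -> No
Not divisible by 4, so NOT a leap year

No


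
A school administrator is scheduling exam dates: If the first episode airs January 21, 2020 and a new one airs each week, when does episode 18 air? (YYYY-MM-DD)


First occurrence: 2020-01-21 (occurrence 1)
Each occurrence is 7 days after the previous.
Occurrence 18 is 17 weeks after the first.
17 weeks = 119 days
2020-01-21 + 119 days = 2020-05-19

2020-05-19


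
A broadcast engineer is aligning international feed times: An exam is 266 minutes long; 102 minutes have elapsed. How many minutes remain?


Total budget: 266 minutes
Time used: 102 minutes
Remaining: 266 - 102 = 164 minutes
Percent used: 38.3%
Percent remaining: 61.7%

164


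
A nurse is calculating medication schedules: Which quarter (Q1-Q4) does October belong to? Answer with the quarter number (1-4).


Month: October (month 10)
Q1: January-March (months 1-3)
Q2: April-June (months 4-6)
Q3: July-September (months 7-9)
Q4: October-December (months 10-12)
Month 10 falls in Q4

4


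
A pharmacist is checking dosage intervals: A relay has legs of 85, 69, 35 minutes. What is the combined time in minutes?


Durations: 85, 69, 35
Running sum: 85
+ 69 = 154
+ 35 = 189
Total duration: 189 minutes
That is 3 hours and 9 minutes

189


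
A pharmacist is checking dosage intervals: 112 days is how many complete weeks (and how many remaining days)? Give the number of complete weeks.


Total days: 112
Days per week: 7
Division: 112 / 7 = 16 remainder 0
Complete weeks: 16
Remaining days: 0

16


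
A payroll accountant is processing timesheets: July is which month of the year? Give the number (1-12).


Calendar month order:
6. June
7. July <--
8. August
July is month number 7

7


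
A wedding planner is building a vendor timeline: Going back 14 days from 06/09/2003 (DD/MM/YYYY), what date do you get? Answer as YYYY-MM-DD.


Start: 2003-09-06
Subtracting 14 days
Days already passed in September: 6
After going back through September: 8 more days to subtract
August 2003 has 31 days, need 8
Result: 2003-08-23

2003-08-23


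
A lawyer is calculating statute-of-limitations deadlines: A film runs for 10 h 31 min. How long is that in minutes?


Hours: 10
Minutes: 31
Convert hours to minutes: 10 x 60 = 600
Add remaining minutes: 600 + 31 = 631

631


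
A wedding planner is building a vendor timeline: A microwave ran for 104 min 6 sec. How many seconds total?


Minutes: 104
Extra seconds: 6
Seconds per minute: 60
Minutes to seconds: 104 x 60 = 6240
Total: 6240 + 6 = 6246

6246


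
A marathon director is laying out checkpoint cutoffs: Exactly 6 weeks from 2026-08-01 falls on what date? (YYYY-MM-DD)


Start: 2026-08-01
Weeks to add: 6
Convert to days: 6 x 7 = 42 days
Add 42 days to 2026-08-01
Result: 2026-09-12

2026-09-12


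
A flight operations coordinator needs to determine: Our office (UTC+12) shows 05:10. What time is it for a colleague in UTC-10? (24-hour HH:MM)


Local time: 05:10 at UTC+12 (offset 12h)
Target zone: UTC-10 (offset -10h)
Difference: -10 - (12) = -22 hours
Calculation: 5 + (-22) = -17
Wraparound: (-17) mod 24 = 7
Result: 07:10

07:10


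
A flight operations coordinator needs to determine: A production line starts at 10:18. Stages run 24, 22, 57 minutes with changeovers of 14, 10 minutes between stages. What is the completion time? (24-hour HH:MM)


Start: 10:18 = 618 min from midnight
  after task 1 (24 min): 10:42
  after break (14 min): 10:56
  after task 2 (22 min): 11:18
  after break (10 min): 11:28
  after task 3 (57 min): 12:25
Total elapsed: 127 minutes
End time: 12:25

12:25


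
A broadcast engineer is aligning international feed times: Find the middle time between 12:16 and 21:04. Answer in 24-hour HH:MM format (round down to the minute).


Start time: 12:16 = 736 minutes from midnight
End time: 21:04 = 1264 minutes from midnight
Sum: 736 + 1264 = 2000
Midpoint: 2000 / 2 = 1000 minutes
Convert: 1000 / 60 = 16 hours, 40 minutes
Result: 16:40

16:40


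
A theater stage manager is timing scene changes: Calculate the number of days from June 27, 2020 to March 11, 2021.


Start date: 2020-06-27
End date: 2021-03-11
Jun 2020: +4 days
Jul 2020: +31 days
Aug 2020: +31 days
... (7 more months)
Total: 257 days

257


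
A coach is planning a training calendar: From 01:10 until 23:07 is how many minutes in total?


Start time: 01:10 = 70 minutes from midnight
End time: 23:07 = 1387 minutes from midnight
Difference: 1387 - 70 = 1317 minutes
That is 21 hours and 57 minutes

1317


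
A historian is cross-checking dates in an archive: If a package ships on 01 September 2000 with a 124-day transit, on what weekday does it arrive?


Start: 2000-09-01 (Friday)
Step 1 - find target date: add 124 days
  2000-09-01 + 124 days = 2001-01-03
Step 2 - day of week:
  124 mod 7 = 5
  Friday + 5 days -> Wednesday
Result: Wednesday (2001-01-03)

Wednesday


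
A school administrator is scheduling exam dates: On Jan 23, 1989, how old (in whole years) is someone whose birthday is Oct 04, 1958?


Birth: 1958-10-04
Reference: 1989-01-23
Year difference: 1989 - 1958 = 31
Has birthday (10-04) occurred by 01-23? No
Birthday not yet reached this year -> subtract 1
Age in full years: 30

30


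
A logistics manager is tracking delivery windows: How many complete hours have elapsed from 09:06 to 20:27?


Start: 09:06
End: 20:27
Hour difference: 20 - 9 = 11 hours
Minute difference: 27 - 6 = 21 minutes
Total minutes: 681
Complete hours: 681 / 60 = 11 (remainder 21)

11


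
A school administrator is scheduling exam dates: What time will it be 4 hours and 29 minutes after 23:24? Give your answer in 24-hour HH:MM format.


Start time: 23:24
Adding: 4 hours 29 minutes
Minutes: 24 + 29 = 53
Hours: 23 + 4 + 0 = 27
Hour wraparound: 27 mod 24 = 3
Result: 03:53

03:53


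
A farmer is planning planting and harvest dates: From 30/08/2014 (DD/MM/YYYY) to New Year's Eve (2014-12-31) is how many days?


Start: August 30, 2014
End: December 31, 2014
Days left in August: 1
September: 30
October: 31
November: 30
December: 31
Sum of remaining months: 122
Total: 1 + 122 = 123

123


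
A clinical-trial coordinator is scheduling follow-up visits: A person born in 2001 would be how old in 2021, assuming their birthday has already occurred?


Birth year: 2001
Current year: 2021
Age = current year - birth year
Age = 2021 - 2001 = 20

20


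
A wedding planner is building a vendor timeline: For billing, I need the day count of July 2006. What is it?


Month: July
Year: 2006
July is a 31-day month
Total: 31 days

31


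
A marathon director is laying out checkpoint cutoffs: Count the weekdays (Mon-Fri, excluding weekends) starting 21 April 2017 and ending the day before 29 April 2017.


Start: 2017-04-21 (Friday)
End (exclusive): 2017-04-29 (Saturday)
Total calendar days: 8
Full weeks: 8 // 7 = 1 -> 5 weekdays
Remaining 1 days starting on Friday:
  Fri(w) -> 1 weekdays
Total business days: 5 + 1 = 6

6


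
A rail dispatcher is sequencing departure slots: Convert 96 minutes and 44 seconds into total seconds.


Minutes: 96
Seconds: 44
Convert minutes to seconds: 96 x 60 = 5760
Add remaining seconds: 5760 + 44 = 5804

5804


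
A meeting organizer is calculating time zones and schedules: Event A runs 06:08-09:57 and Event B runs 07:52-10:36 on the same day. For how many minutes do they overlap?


Interval A: [368, 597] minutes from midnight
Interval B: [472, 636] minutes from midnight
Overlap start = max(368, 472) = 472
Overlap end = min(597, 636) = 597
Overlap = 597 - 472 = 125 minutes

125


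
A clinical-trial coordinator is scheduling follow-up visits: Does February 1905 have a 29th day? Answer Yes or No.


Year: 1905
Divisible by 4? 1905 / 4 = 476.25 -> No
Not divisible by 4, so NOT a leap year

No


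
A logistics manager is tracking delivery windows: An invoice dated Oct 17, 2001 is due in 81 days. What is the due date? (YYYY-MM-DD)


Start: 2001-10-17
Adding 81 days
Days remaining in October: 14
After October: 67 days still to add
November 2001: 30 days, 37 remaining
December 2001: 31 days, 6 remaining
January 2002 has 31 days, need 6
Result: 2002-01-06

2002-01-06


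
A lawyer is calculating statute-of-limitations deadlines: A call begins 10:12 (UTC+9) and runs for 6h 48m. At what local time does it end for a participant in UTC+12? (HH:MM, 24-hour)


Start: 10:12 in UTC+9
Step 1 - add duration:
  minutes: 12 + 48 = 60 (carry 1h)
  hours: 10 + 6 + 1 = 17
  end in UTC+9: 17:00
Step 2 - convert UTC+9 -> UTC+12:
  offset difference: 12 - (9) = 3 hours
  17 + (3) = 20 -> mod 24 = 20
Result: 20:00 in UTC+12

20:00


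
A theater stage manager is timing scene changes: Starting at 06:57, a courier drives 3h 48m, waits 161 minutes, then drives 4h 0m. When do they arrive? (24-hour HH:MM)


Depart: 06:57
Leg 1: +228 min -> 10:45
Layover: +161 min -> 13:26
Leg 2: +240 min -> 17:26
Total travel: 629 minutes = 10h 29m
Arrival: 17:26

17:26


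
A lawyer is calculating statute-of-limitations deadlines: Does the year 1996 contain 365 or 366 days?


Year: 1996
Check leap year rules:
Divisible by 4? Yes
Divisible by 100? No
1996 is a leap year
Days: 366

366


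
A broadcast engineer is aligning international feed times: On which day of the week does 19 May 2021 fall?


Date: 2021-05-19
January 1, 2021 is a Friday
Day of year: 139
Offset from Jan 1: 138 days
138 mod 7 = 5
Result: Wednesday

Wednesday


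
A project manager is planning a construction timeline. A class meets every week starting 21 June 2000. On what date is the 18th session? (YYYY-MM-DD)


First occurrence: 2000-06-21 (occurrence 1)
Each occurrence is 7 days after the previous.
Occurrence 18 is 17 weeks after the first.
17 weeks = 119 days
2000-06-21 + 119 days = 2000-10-18

2000-10-18


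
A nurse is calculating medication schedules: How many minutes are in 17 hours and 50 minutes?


Hours: 17
Extra minutes: 50
Minutes per hour: 60
Hours to minutes: 17 x 60 = 1020
Total: 1020 + 50 = 1070

1070


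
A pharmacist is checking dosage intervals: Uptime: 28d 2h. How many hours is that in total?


Days: 28
Extra hours: 2
Hours per day: 24
Days to hours: 28 x 24 = 672
Total: 672 + 2 = 674

674


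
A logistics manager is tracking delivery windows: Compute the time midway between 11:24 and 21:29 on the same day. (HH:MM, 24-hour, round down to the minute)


Start time: 11:24 = 684 minutes from midnight
End time: 21:29 = 1289 minutes from midnight
Sum: 684 + 1289 = 1973
Midpoint: 1973 / 2 = 986 minutes
Convert: 986 / 60 = 16 hours, 26 minutes
Result: 16:26

16:26


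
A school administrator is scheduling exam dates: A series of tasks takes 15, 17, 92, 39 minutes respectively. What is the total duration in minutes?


Durations: 15, 17, 92, 39
Running sum: 15
+ 17 = 32
+ 92 = 124
+ 39 = 163
Total duration: 163 minutes
That is 2 hours and 43 minutes

163


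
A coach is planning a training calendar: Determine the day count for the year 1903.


Year: 1903
Check leap year rules:
Divisible by 4? No
1903 is not a leap year
Days: 365

365


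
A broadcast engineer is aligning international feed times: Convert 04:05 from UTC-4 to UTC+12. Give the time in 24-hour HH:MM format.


Local time: 04:05 at UTC-4 (offset -4h)
Target zone: UTC+12 (offset 12h)
Difference: 12 - (-4) = 16 hours
Calculation: 4 + (16) = 20
Result: 20:05

20:05


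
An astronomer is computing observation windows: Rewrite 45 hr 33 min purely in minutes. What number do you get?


Hours: 45
Extra minutes: 33
Minutes per hour: 60
Hours to minutes: 45 x 60 = 2700
Total: 2700 + 33 = 2733

2733


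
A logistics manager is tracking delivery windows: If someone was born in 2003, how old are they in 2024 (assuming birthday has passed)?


Birth year: 2003
Current year: 2024
Age = current year - birth year
Age = 2024 - 2003 = 21

21


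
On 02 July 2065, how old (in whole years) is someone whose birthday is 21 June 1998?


Birth: 1998-06-21
Reference: 2065-07-02
Year difference: 2065 - 1998 = 67
Has birthday (06-21) occurred by 07-02? Yes
Age in full years: 67

67


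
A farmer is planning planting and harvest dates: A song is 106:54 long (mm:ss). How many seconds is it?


Minutes: 106
Extra seconds: 54
Seconds per minute: 60
Minutes to seconds: 106 x 60 = 6360
Total: 6360 + 54 = 6414

6414


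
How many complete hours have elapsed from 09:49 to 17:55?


Start: 09:49
End: 17:55
Hour difference: 17 - 9 = 8 hours
Minute difference: 55 - 49 = 6 minutes
Total minutes: 486
Complete hours: 486 / 60 = 8 (remainder 6)

8


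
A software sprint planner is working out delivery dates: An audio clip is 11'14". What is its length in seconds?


Minutes: 11
Seconds: 14
Convert minutes to seconds: 11 x 60 = 660
Add remaining seconds: 660 + 14 = 674

674


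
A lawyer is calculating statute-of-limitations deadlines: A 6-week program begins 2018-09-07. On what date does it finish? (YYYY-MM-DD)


Start: 2018-09-07
Weeks to add: 6
Convert to days: 6 x 7 = 42 days
Add 42 days to 2018-09-07
Result: 2018-10-19

2018-10-19


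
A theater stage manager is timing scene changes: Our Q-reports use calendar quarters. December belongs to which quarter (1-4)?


Month: December (month 12)
Q1: January-March (months 1-3)
Q2: April-June (months 4-6)
Q3: July-September (months 7-9)
Q4: October-December (months 10-12)
Month 12 falls in Q4

4


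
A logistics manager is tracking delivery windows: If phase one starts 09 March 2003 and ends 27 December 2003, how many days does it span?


Start date: 2003-03-09
End date: 2003-12-27
Mar 2003: +23 days
Apr 2003: +30 days
May 2003: +31 days
... (7 more months)
Total: 293 days

293


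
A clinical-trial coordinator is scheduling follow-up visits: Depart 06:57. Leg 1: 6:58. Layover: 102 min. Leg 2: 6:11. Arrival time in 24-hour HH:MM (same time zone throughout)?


Depart: 06:57
Leg 1: +418 min -> 13:55
Layover: +102 min -> 15:37
Leg 2: +371 min -> 21:48
Total travel: 891 minutes = 14h 51m
Arrival: 21:48

21:48


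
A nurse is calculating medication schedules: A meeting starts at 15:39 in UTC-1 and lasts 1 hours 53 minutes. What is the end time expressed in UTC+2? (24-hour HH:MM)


Start: 15:39 in UTC-1
Step 1 - add duration:
  minutes: 39 + 53 = 92 (carry 1h)
  hours: 15 + 1 + 1 = 17
  end in UTC-1: 17:32
Step 2 - convert UTC-1 -> UTC+2:
  offset difference: 2 - (-1) = 3 hours
  17 + (3) = 20 -> mod 24 = 20
Result: 20:32 in UTC+2

20:32


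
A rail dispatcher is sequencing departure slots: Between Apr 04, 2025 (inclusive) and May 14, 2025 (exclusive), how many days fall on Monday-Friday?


Start: 2025-04-04 (Friday)
End (exclusive): 2025-05-14 (Wednesday)
Total calendar days: 40
Full weeks: 40 // 7 = 5 -> 25 weekdays
Remaining 5 days starting on Friday:
  Fri(w), Sat(-), Sun(-), Mon(w), Tue(w) -> 3 weekdays
Total business days: 25 + 3 = 28

28


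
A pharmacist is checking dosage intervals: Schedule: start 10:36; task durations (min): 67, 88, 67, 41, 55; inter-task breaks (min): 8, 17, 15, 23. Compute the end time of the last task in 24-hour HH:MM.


Start: 10:36 = 636 min from midnight
  after task 1 (67 min): 11:43
  after break (8 min): 11:51
  after task 2 (88 min): 13:19
  after break (17 min): 13:36
  after task 3 (67 min): 14:43
  after break (15 min): 14:58
  after task 4 (41 min): 15:39
  after break (23 min): 16:02
  after task 5 (55 min): 16:57
Total elapsed: 381 minutes
End time: 16:57

16:57


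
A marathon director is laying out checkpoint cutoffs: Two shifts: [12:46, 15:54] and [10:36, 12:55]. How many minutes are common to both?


Interval A: [766, 954] minutes from midnight
Interval B: [636, 775] minutes from midnight
Overlap start = max(766, 636) = 766
Overlap end = min(954, 775) = 775
Overlap = 775 - 766 = 9 minutes

9


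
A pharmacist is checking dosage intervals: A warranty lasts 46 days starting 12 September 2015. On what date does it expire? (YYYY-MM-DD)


Start: 2015-09-12
Adding 46 days
Days remaining in September: 18
After September: 28 days still to add
October 2015 has 31 days, need 28
Result: 2015-10-28

2015-10-28


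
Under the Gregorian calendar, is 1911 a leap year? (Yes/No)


Year: 1911
Divisible by 4? 1911 / 4 = 477.75 -> No
Not divisible by 4, so NOT a leap year

No


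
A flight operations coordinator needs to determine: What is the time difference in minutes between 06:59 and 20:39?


Start time: 06:59 = 419 minutes from midnight
End time: 20:39 = 1239 minutes from midnight
Difference: 1239 - 419 = 820 minutes
That is 13 hours and 40 minutes

820


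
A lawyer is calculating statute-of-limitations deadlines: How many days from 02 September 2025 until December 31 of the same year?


Start: September 02, 2025
End: December 31, 2025
Days left in September: 28
October: 31
November: 30
December: 31
Sum of remaining months: 92
Total: 28 + 92 = 120

120


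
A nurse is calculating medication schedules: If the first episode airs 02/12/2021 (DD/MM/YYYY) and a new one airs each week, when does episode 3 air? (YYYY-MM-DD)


First occurrence: 2021-12-02 (occurrence 1)
Each occurrence is 7 days after the previous.
Occurrence 3 is 2 weeks after the first.
2 weeks = 14 days
2021-12-02 + 14 days = 2021-12-16

2021-12-16


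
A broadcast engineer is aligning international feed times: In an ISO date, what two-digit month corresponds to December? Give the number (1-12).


Calendar month order:
11. November
12. December <--
December is month number 12

12


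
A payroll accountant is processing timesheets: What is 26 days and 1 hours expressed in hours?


Days: 26
Extra hours: 1
Hours per day: 24
Days to hours: 26 x 24 = 624
Total: 624 + 1 = 625

625


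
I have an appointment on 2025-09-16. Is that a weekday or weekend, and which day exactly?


Date: 2025-09-16
January 1, 2025 is a Wednesday
Day of year: 259
Offset from Jan 1: 258 days
258 mod 7 = 6
Result: Tuesday

Tuesday


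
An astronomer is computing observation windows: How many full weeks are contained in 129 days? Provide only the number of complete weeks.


Total days: 129
Days per week: 7
Division: 129 / 7 = 18 remainder 3
Complete weeks: 18
Remaining days: 3

18


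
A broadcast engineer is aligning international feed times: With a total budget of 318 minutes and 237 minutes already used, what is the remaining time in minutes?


Total budget: 318 minutes
Time used: 237 minutes
Remaining: 318 - 237 = 81 minutes
Percent used: 74.5%
Percent remaining: 25.5%

81


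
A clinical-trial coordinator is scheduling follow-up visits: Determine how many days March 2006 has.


Month: March
Year: 2006
March is a 31-day month
Total: 31 days

31


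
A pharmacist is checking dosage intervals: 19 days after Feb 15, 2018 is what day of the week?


Start: 2018-02-15 (Thursday)
Step 1 - find target date: add 19 days
  2018-02-15 + 19 days = 2018-03-06
Step 2 - day of week:
  19 mod 7 = 5
  Thursday + 5 days -> Tuesday
Result: Tuesday (2018-03-06)

Tuesday


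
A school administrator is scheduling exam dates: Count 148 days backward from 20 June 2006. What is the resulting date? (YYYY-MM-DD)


Start: 2006-06-20
Subtracting 148 days
Days already passed in June: 20
After going back through June: 128 more days to subtract
May 2006: 31 days, 97 remaining
April 2006: 30 days, 67 remaining
March 2006: 31 days, 36 remaining
February 2006: 28 days, 8 remaining
Result: 2006-01-23

2006-01-23


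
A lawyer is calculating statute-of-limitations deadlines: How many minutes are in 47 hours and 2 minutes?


Hours: 47
Minutes: 2
Convert hours to minutes: 47 x 60 = 2820
Add remaining minutes: 2820 + 2 = 2822

2822


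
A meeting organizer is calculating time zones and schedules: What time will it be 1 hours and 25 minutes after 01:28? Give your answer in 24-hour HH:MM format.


Start time: 01:28
Adding: 1 hours 25 minutes
Minutes: 28 + 25 = 53
Hours: 1 + 1 + 0 = 2
Result: 02:53

02:53


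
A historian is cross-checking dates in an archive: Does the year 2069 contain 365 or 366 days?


Year: 2069
Check leap year rules:
Divisible by 4? No
2069 is not a leap year
Days: 365

365


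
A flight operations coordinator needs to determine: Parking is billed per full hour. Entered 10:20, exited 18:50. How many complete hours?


Start: 10:20
End: 18:50
Hour difference: 18 - 10 = 8 hours
Minute difference: 50 - 20 = 30 minutes
Total minutes: 510
Complete hours: 510 / 60 = 8 (remainder 30)

8


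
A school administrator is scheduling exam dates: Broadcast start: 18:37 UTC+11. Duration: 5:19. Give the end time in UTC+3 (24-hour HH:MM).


Start: 18:37 in UTC+11
Step 1 - add duration:
  minutes: 37 + 19 = 56
  hours: 18 + 5 + 0 = 23
  end in UTC+11: 23:56
Step 2 - convert UTC+11 -> UTC+3:
  offset difference: 3 - (11) = -8 hours
  23 + (-8) = 15 -> mod 24 = 15
Result: 15:56 in UTC+3

15:56


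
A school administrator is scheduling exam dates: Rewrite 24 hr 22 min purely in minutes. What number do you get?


Hours: 24
Extra minutes: 22
Minutes per hour: 60
Hours to minutes: 24 x 60 = 1440
Total: 1440 + 22 = 1462

1462


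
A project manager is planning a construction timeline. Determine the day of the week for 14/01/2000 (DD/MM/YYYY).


Date: 2000-01-14
January 1, 2000 is a Saturday
Day of year: 14
Offset from Jan 1: 13 days
13 mod 7 = 6
Result: Friday

Friday


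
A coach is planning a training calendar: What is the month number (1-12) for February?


Calendar month order:
1. January
2. February <--
3. March
February is month number 2

2


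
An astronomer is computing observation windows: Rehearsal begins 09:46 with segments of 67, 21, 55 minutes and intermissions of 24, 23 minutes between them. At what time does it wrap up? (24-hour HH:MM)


Start: 09:46 = 586 min from midnight
  after task 1 (67 min): 10:53
  after break (24 min): 11:17
  after task 2 (21 min): 11:38
  after break (23 min): 12:01
  after task 3 (55 min): 12:56
Total elapsed: 190 minutes
End time: 12:56

12:56


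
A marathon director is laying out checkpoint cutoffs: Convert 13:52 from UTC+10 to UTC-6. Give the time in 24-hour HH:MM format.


Local time: 13:52 at UTC+10 (offset 10h)
Target zone: UTC-6 (offset -6h)
Difference: -6 - (10) = -16 hours
Calculation: 13 + (-16) = -3
Wraparound: (-3) mod 24 = 21
Result: 21:52

21:52


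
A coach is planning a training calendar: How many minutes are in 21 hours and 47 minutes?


Hours: 21
Minutes: 47
Convert hours to minutes: 21 x 60 = 1260
Add remaining minutes: 1260 + 47 = 1307

1307


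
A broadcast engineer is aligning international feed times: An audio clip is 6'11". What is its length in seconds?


Minutes: 6
Seconds: 11
Convert minutes to seconds: 6 x 60 = 360
Add remaining seconds: 360 + 11 = 371

371


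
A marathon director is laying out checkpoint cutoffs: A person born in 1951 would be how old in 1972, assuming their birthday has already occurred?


Birth year: 1951
Current year: 1972
Age = current year - birth year
Age = 1972 - 1951 = 21

21


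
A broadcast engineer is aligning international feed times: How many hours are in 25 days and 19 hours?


Days: 25
Extra hours: 19
Hours per day: 24
Days to hours: 25 x 24 = 600
Total: 600 + 19 = 619

619


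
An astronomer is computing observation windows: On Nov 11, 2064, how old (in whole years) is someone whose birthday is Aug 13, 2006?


Birth: 2006-08-13
Reference: 2064-11-11
Year difference: 2064 - 2006 = 58
Has birthday (08-13) occurred by 11-11? Yes
Age in full years: 58

58


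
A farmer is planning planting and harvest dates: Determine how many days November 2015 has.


Month: November
Year: 2015
November is a 30-day month
Total: 30 days

30


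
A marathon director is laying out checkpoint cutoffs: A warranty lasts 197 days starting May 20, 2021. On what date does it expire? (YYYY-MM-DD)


Start: 2021-05-20
Adding 197 days
Days remaining in May: 11
After May: 186 days still to add
June 2021: 30 days, 156 remaining
July 2021: 31 days, 125 remaining
August 2021: 31 days, 94 remaining
September 2021: 30 days, 64 remaining
Result: 2021-12-03

2021-12-03


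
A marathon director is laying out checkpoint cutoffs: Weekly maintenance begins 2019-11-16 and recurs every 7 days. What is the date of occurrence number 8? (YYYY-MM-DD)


First occurrence: 2019-11-16 (occurrence 1)
Each occurrence is 7 days after the previous.
Occurrence 8 is 7 weeks after the first.
7 weeks = 49 days
2019-11-16 + 49 days = 2020-01-04

2020-01-04


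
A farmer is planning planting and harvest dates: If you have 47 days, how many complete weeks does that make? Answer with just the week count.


Total days: 47
Days per week: 7
Division: 47 / 7 = 6 remainder 5
Complete weeks: 6
Remaining days: 5

6


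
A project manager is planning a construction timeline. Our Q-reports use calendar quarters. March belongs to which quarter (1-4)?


Month: March (month 3)
Q1: January-March (months 1-3)
Q2: April-June (months 4-6)
Q3: July-September (months 7-9)
Q4: October-December (months 10-12)
Month 3 falls in Q1

1
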